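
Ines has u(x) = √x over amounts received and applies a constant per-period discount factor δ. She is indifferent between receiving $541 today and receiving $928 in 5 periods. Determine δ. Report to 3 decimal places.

δ ≈ 0.947

Indifference means u(541) = δ^5 · u(928), so δ^5 = u(541)/u(928).
Since u(x) = √x, δ^5 = √(541/928) = 0.76353.
Taking the 5th root: δ = 0.76353^(1/5) ≈ 0.947.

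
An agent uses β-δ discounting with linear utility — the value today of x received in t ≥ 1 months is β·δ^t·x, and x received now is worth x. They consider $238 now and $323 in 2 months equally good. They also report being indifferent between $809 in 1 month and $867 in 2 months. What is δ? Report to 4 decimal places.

From the later pair, β·δ^1·809 = β·δ^2·867; dividing through, δ = 809/867 = 0.93310.

δ ≈ 0.9331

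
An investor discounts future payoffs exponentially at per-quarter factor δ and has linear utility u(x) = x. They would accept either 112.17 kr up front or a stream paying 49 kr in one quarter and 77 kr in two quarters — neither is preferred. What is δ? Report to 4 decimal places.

δ ≈ 0.9300

Equating present values: 112.17 = 49δ + 77δ².
That is, 77δ² + 49δ − 112.17 = 0, a quadratic in δ.
δ = (−49 + √(49² + 4·77·112.17)) / (2·77) = (−49 + √36949.36) / 154 ≈ 0.9300.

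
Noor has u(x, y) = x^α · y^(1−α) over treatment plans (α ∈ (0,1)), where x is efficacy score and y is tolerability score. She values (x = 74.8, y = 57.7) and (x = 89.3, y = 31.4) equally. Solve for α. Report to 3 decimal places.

Set the two utilities equal: 74.8^α·57.7^(1−α) = 89.3^α·31.4^(1−α).
(74.8/89.3)^α = (31.4/57.7)^(1−α); take logs: α·ln(74.8/89.3) = (1−α)·ln(31.4/57.7), i.e. α·-0.177184 = (1−α)·-0.608449.
Thus α·(-0.785633) = -0.608449, so α = -0.608449/-0.785633 ≈ 0.774.

α ≈ 0.774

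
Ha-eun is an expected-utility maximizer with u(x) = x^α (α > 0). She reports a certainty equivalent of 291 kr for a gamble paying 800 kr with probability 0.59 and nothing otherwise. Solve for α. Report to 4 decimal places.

α ≈ 0.5217

EU(lottery) = 0.59·800^α + 0.41·0 = 0.59·800^α.
Indifference: 291^α = 0.59·800^α, so (291/800)^α = 0.59.
Taking logs: α·ln(291/800) = ln(0.59), so α = -0.5276327 / -1.0112885 ≈ 0.5217.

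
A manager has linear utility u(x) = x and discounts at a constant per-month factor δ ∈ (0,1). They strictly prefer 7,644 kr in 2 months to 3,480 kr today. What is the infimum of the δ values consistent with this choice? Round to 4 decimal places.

δ > 0.6747

The preference means 3480 < δ^2·7644.
So δ^2 > 3480/7644 = 0.45526; taking the square root of both positive sides preserves the inequality.
δ > 0.45526^(1/2) = 0.6747.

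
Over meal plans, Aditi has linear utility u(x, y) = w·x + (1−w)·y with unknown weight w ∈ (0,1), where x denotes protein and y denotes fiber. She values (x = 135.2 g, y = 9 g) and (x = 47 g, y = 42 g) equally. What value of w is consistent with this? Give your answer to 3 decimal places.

w = 0.272

u(135.2,9) = u(47,42) means w·135.2 + (1−w)·9 = w·47 + (1−w)·42.
Rearranging, 88.2·w − 33·(1−w) = 0.
Hence w = 33/(88.2+33) = 33/121.2 = 0.272.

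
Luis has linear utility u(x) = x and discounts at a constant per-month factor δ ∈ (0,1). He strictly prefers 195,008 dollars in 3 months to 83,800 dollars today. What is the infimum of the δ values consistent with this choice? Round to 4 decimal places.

δ > 0.7546

The preference means 83800 < δ^3·195008.
Hence δ^3 > 83800/195008 = 0.42973, and x ↦ x^(1/3) is increasing on (0,∞).
δ > 0.42973^(1/3) = 0.7546.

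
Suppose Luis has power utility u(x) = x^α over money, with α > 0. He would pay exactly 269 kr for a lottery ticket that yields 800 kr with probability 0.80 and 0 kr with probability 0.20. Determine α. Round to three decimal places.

α ≈ 0.205

EU(lottery) = 0.80·800^α + 0.20·0 = 0.80·800^α.
Setting u(269) equal to that: 269^α = 0.80·800^α ⇒ (269/800)^α = 0.80.
Taking logs: α·ln(269/800) = ln(0.80), so α = -0.223144 / -1.089900 ≈ 0.205.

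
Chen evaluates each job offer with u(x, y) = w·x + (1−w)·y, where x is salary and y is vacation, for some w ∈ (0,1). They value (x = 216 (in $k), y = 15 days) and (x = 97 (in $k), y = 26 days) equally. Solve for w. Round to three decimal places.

Indifference: w·216 + (1−w)·15 = w·97 + (1−w)·26.
w·(216−97) = (1−w)·(26−15), i.e. w·119 = (1−w)·11.
The marginal rate of substitution is 11/119, so w = 11/(119+11) = 0.085.

w = 0.085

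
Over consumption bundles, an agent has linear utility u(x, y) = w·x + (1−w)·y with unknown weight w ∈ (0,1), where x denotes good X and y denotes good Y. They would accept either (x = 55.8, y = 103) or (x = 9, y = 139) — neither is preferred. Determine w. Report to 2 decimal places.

w = 0.43

Indifference: w·55.8 + (1−w)·103 = w·9 + (1−w)·139.
Rearranging, 46.8·w − 36·(1−w) = 0.
Hence w = 36/(46.8+36) = 36/82.8 = 0.43.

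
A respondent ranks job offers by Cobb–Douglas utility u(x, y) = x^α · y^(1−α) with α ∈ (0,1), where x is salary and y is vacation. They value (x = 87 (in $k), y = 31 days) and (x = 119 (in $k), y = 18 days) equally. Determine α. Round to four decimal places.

α ≈ 0.6344

Indifference: 87^α · 31^(1−α) = 119^α · 18^(1−α).
Rearrange to (87/119)^α = (18/31)^(1−α) and take logs: α·-0.3132154 = (1−α)·-0.5436154.
With A = -0.3132154 and B = -0.5436154: α·A = (1−α)·B, so α = B/(A+B) = -0.5436154/-0.8568308 ≈ 0.6344.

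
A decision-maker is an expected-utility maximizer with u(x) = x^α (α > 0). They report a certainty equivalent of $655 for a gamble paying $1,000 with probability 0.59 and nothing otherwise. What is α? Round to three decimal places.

α ≈ 1.247

EU(lottery) = 0.59·1000^α + 0.41·0 = 0.59·1000^α.
Setting u(655) equal to that: 655^α = 0.59·1000^α ⇒ (655/1000)^α = 0.59.
α = ln(0.59) / ln(655/1000) = -0.527633/-0.423120 ≈ 1.247.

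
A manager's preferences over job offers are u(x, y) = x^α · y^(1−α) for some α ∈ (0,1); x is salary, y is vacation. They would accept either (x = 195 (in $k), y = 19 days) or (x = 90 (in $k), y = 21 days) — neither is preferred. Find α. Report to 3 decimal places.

The Cobb–Douglas utilities coincide, so 195^α·19^(1−α) = 90^α·21^(1−α).
(195/90)^α = (21/19)^(1−α); take logs: α·ln(195/90) = (1−α)·ln(21/19), i.e. α·0.773190 = (1−α)·0.100083.
Thus α·(0.873273) = 0.100083, so α = 0.100083/0.873273 ≈ 0.115.

α ≈ 0.115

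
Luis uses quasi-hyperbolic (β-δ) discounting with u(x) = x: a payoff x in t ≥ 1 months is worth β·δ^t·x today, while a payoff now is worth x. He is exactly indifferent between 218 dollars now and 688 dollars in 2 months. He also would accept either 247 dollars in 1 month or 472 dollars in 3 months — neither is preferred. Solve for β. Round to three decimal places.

Both payoffs in the second observation are in the future, so β drops out: δ^1·247 = δ^3·472 ⇒ δ^2 = 247/472 = 0.52331, so δ = 0.72340.
Substituting δ into 218 = β·δ^2·688: β = 218/(360.034) ≈ 0.605.

β ≈ 0.605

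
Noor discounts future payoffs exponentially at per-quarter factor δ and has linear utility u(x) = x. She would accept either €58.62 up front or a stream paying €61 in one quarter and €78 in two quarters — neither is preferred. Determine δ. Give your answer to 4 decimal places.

Equating present values: 58.62 = 61δ + 78δ².
So 78δ² + 61δ − 58.62 = 0.
By the quadratic formula (taking the positive root), δ = (−61 + √22010.44) / 156 ≈ 0.5600.

δ ≈ 0.5600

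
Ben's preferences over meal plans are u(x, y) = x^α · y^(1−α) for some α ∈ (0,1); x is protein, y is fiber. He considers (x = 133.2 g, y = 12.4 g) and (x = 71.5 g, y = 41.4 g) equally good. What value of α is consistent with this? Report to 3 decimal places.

α ≈ 0.660

Set the two utilities equal: 133.2^α·12.4^(1−α) = 71.5^α·41.4^(1−α).
Rearrange to (133.2/71.5)^α = (41.4/12.4)^(1−α) and take logs: α·0.622154 = (1−α)·1.205584.
With A = 0.622154 and B = 1.205584: α·A = (1−α)·B, so α = B/(A+B) = 1.205584/1.827738 ≈ 0.660.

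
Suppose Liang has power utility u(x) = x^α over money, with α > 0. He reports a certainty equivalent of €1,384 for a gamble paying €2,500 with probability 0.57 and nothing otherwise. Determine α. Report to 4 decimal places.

The lottery's expected utility is 0.57·u(2500) + 0.43·u(0) = 0.57·2500^α (since u(0) = 0 for α > 0).
Setting u(1384) equal to that: 1384^α = 0.57·2500^α ⇒ (1384/2500)^α = 0.57.
Taking logs: α·ln(1384/2500) = ln(0.57), so α = -0.5621189 / -0.5913129 ≈ 0.9506.

α ≈ 0.9506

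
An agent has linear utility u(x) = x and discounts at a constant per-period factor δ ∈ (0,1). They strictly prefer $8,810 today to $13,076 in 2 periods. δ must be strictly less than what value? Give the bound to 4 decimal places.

The preference means 8810 > δ^2·13076.
So δ^2 < 8810/13076 = 0.67375; taking the square root of both positive sides preserves the inequality.
δ < 0.67375^(1/2) = 0.8208.

δ < 0.8208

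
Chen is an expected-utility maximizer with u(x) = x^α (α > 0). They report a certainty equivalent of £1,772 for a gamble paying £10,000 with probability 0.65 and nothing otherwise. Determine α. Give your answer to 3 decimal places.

The lottery's expected utility is 0.65·u(10000) + 0.35·u(0) = 0.65·10000^α (since u(0) = 0 for α > 0).
Setting u(1772) equal to that: 1772^α = 0.65·10000^α ⇒ (1772/10000)^α = 0.65.
α = ln(0.65) / ln(1772/10000) = -0.430783/-1.730476 ≈ 0.249.

α ≈ 0.249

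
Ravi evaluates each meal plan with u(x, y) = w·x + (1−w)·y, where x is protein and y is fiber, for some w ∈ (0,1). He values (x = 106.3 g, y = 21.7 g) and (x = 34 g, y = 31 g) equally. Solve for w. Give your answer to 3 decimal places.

Indifference: w·106.3 + (1−w)·21.7 = w·34 + (1−w)·31.
Collecting terms: w·72.3 = (1−w)·9.3.
The marginal rate of substitution is 9.3/72.3, so w = 9.3/(72.3+9.3) = 0.114.

w = 0.114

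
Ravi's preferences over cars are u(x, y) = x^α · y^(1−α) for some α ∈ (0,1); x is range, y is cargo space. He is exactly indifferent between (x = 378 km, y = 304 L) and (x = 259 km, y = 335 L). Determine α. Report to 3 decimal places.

α ≈ 0.204

Set the two utilities equal: 378^α·304^(1−α) = 259^α·335^(1−α).
(378/259)^α = (335/304)^(1−α); take logs: α·ln(378/259) = (1−α)·ln(335/304), i.e. α·0.378066 = (1−α)·0.097103.
So α/(1−α) = (0.097103)/(0.378066) = 0.256841, and α = 0.256841/1.256841 ≈ 0.204.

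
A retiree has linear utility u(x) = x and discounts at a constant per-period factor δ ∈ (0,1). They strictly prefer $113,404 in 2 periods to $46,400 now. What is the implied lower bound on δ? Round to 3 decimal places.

δ > 0.640

Under u(x) = x this choice says 46400 < δ^2·113404.
So δ^2 > 46400/113404 = 0.40916; taking the square root of both positive sides preserves the inequality.
δ > 0.40916^(1/2) = 0.640.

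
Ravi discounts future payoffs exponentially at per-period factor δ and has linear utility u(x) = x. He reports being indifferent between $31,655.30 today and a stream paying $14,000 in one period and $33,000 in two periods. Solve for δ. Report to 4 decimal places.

Equating present values: 31655.30 = 14000δ + 33000δ².
That is, 33000δ² + 14000δ − 31655.30 = 0, a quadratic in δ.
δ = (−14000 + √(14000² + 4·33000·31655.30)) / (2·33000) = (−14000 + √4374499600.00) / 66000 ≈ 0.7900.

δ ≈ 0.7900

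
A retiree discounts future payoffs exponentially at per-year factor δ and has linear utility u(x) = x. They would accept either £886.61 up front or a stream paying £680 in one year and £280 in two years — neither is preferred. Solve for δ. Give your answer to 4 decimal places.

δ ≈ 0.9400

Equating present values: 886.61 = 680δ + 280δ².
That is, 280δ² + 680δ − 886.61 = 0, a quadratic in δ.
The positive root is δ = [−680 + √(680² + 4·280·886.61)] / (2·280) = (−680 + 1206.401)/560 ≈ 0.9400.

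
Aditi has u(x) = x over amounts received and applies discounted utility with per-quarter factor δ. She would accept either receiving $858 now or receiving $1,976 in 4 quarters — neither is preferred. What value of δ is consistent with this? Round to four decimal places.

Indifference means u(858) = δ^4 · u(1976), so δ^4 = u(858)/u(1976).
With u(x) = x: δ^4 = 858/1976 = 0.43421.
So δ = 0.43421^(1/4) ≈ 0.8118.

δ ≈ 0.8118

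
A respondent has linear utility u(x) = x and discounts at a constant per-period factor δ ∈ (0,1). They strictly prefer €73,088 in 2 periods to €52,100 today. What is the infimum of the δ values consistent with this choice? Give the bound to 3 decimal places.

Comparing present values: 52100 < δ^2·73088.
Dividing by 73088: δ^2 > 0.71284. Both sides are positive, so the square root keeps the direction.
δ > (52100/73088)^(1/2) ≈ 0.844.

δ > 0.844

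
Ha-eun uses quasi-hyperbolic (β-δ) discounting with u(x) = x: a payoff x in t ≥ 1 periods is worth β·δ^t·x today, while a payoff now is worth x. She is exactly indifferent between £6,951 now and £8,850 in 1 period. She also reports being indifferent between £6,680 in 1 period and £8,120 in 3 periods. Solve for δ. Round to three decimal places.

δ ≈ 0.907

The second indifference involves only future payoffs, so β cancels: β·δ^1·6680 = β·δ^3·8120, giving δ^2 = 6680/8120 = 0.82266, so δ = 0.90701.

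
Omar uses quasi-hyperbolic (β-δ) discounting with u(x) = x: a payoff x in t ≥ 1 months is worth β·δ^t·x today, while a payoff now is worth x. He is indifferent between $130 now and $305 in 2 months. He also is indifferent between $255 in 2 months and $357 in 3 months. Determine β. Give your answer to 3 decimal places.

From the later pair, β·δ^2·255 = β·δ^3·357; dividing through, δ = 255/357 = 0.71429.
Substituting δ into 130 = β·δ^2·305: β = 130/(155.612) ≈ 0.835.

β ≈ 0.835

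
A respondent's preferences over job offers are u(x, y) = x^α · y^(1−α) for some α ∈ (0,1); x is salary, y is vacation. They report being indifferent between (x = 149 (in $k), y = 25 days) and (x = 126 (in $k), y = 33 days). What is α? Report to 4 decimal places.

α ≈ 0.6235

The Cobb–Douglas utilities coincide, so 149^α·25^(1−α) = 126^α·33^(1−α).
Rearrange to (149/126)^α = (33/25)^(1−α) and take logs: α·0.1676644 = (1−α)·0.2776317.
With A = 0.1676644 and B = 0.2776317: α·A = (1−α)·B, so α = B/(A+B) = 0.2776317/0.4452961 ≈ 0.6235.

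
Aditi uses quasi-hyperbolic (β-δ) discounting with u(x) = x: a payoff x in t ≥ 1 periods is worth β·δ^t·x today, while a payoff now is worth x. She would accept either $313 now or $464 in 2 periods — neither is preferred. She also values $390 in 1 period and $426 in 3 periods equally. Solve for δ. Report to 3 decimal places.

δ ≈ 0.957

The second indifference involves only future payoffs, so β cancels: β·δ^1·390 = β·δ^3·426, giving δ^2 = 390/426 = 0.91549, so δ = 0.95681.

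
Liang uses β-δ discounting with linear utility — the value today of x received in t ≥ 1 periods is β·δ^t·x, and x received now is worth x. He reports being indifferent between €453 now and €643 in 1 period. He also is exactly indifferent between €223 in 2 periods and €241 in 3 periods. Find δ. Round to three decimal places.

δ ≈ 0.925

Both payoffs in the second observation are in the future, so β drops out: δ^2·223 = δ^3·241 ⇒ δ = 223/241 = 0.92531.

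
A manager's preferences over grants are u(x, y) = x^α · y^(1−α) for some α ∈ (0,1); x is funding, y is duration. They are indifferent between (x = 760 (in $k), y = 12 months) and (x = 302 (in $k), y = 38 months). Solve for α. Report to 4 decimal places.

Indifference: 760^α · 12^(1−α) = 302^α · 38^(1−α).
Rearrange to (760/302)^α = (38/12)^(1−α) and take logs: α·0.9228914 = (1−α)·1.1526795.
With A = 0.9228914 and B = 1.1526795: α·A = (1−α)·B, so α = B/(A+B) = 1.1526795/2.0755709 ≈ 0.5554.

α ≈ 0.5554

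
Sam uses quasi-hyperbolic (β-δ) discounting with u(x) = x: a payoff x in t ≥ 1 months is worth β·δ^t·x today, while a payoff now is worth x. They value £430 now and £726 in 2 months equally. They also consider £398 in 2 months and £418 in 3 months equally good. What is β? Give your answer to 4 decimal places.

β ≈ 0.6533

The second indifference involves only future payoffs, so β cancels: β·δ^2·398 = β·δ^3·418, giving δ = 398/418 = 0.95215.
Now use the now-vs-future pair: 430 = β·δ^2·726 gives β = 430/(0.90660·726) ≈ 0.6533.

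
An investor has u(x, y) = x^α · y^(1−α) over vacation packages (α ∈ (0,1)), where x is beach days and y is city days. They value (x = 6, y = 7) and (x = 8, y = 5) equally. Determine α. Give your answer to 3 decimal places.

α ≈ 0.539

Indifference: 6^α · 7^(1−α) = 8^α · 5^(1−α).
Taking logs: α·ln 6 + (1−α)·ln 7 = α·ln 8 + (1−α)·ln 5, i.e. α·-0.287682 = (1−α)·-0.336472.
So α/(1−α) = (-0.336472)/(-0.287682) = 1.169597, and α = 1.169597/2.169597 ≈ 0.539.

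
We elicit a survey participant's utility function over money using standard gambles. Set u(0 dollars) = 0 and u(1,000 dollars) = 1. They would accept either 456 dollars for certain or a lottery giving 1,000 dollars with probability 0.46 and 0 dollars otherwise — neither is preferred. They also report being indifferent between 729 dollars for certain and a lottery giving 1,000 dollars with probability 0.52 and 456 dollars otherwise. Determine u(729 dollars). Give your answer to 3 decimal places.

0.741

The first gamble pins u(456 dollars): it must equal 0.46·1 + 0.54·0 = 0.46.
Chaining: u(729 dollars) = 0.52·1.00 + 0.48·0.46 = 0.7408.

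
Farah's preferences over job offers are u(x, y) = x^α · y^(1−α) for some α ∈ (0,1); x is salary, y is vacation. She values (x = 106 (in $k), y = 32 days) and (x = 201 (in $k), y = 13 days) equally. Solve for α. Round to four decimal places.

α ≈ 0.5847

The Cobb–Douglas utilities coincide, so 106^α·32^(1−α) = 201^α·13^(1−α).
Rearrange to (106/201)^α = (13/32)^(1−α) and take logs: α·-0.6398658 = (1−α)·-0.9007865.
With A = -0.6398658 and B = -0.9007865: α·A = (1−α)·B, so α = B/(A+B) = -0.9007865/-1.5406523 ≈ 0.5847.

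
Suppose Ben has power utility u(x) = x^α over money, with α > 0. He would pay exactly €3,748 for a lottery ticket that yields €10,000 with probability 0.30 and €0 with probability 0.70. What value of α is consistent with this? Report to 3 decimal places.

The lottery's expected utility is 0.30·u(10000) + 0.70·u(0) = 0.30·10000^α (since u(0) = 0 for α > 0).
Setting u(3748) equal to that: 3748^α = 0.30·10000^α ⇒ (3748/10000)^α = 0.30.
Take logs: α = ln 0.30 / ln(3748/10000) ≈ 1.22684.

α ≈ 1.227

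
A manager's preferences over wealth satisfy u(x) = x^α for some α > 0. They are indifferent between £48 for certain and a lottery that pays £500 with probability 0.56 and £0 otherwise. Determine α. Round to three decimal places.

α ≈ 0.247

Since u(0) = 0, the lottery's EU is 0.56·500^α.
Indifference: 48^α = 0.56·500^α, so (48/500)^α = 0.56.
α = ln(0.56) / ln(48/500) = -0.579818/-2.343407 ≈ 0.247.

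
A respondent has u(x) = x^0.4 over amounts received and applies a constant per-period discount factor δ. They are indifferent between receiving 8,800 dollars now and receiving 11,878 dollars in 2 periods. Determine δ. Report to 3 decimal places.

The payoff in 2 periods is discounted by δ^2, so u(8800) = δ^2·u(11878) and δ^2 = u(8800)/u(11878).
Since u(x) = x^0.4, δ^2 = (8800/11878)^0.4 = 0.74087^0.4 = 0.88694.
So δ = 0.88694^(1/2) ≈ 0.942.

δ ≈ 0.942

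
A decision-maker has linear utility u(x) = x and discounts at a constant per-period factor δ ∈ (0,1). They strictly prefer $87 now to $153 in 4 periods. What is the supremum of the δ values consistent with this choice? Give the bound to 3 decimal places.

The preference means 87 > δ^4·153.
Hence δ^4 < 87/153 = 0.56863, and x ↦ x^(1/4) is increasing on (0,∞).
δ < 0.56863^(1/4) = 0.868.

δ < 0.868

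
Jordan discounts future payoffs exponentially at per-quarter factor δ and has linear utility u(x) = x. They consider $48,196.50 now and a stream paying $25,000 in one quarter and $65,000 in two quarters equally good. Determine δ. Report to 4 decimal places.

δ ≈ 0.6900

Present value of the stream is 25000·δ + 65000·δ². Indifference gives 25000δ + 65000δ² = 48196.50.
Rearranged: 65000δ² + 25000δ − 48196.50 = 0.
The positive root is δ = [−25000 + √(25000² + 4·65000·48196.50)] / (2·65000) = (−25000 + 114700.000)/130000 ≈ 0.6900.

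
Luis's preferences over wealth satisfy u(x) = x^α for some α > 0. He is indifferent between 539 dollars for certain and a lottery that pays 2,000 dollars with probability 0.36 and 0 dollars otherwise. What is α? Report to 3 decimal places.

EU(lottery) = 0.36·2000^α + 0.64·0 = 0.36·2000^α.
Indifference: 539^α = 0.36·2000^α, so (539/2000)^α = 0.36.
Take logs: α = ln 0.36 / ln(539/2000) ≈ 0.77918.

α ≈ 0.779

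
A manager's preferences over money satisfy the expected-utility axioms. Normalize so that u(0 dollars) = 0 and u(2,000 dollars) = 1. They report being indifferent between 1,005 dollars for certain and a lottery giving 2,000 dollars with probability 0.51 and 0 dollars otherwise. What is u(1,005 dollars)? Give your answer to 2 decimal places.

The indifference gives u(1,005 dollars) = 0.51·u(2,000 dollars) + 0.49·u(0 dollars) = 0.51·1 + 0.49·0 = 0.51.

0.51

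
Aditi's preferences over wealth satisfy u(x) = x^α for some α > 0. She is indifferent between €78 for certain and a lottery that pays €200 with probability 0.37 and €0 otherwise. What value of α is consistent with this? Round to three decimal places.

Since u(0) = 0, the lottery's EU is 0.37·200^α.
Equating: 78^α = 0.37·200^α, i.e. 0.3900^α = 0.37.
α = ln(0.37) / ln(78/200) = -0.994252/-0.941609 ≈ 1.056.

α ≈ 1.056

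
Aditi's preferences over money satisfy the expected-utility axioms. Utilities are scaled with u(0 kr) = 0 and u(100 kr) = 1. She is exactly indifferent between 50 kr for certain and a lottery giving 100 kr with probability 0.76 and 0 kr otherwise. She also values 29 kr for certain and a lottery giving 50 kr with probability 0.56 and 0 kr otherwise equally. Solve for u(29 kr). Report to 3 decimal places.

From the first indifference, u(50 kr) = 0.76·u(100 kr) + 0.24·u(0 kr) = 0.76·1 + 0.24·0 = 0.76.
Chaining: u(29 kr) = 0.56·0.76 + 0.44·0.00 = 0.4256.

0.426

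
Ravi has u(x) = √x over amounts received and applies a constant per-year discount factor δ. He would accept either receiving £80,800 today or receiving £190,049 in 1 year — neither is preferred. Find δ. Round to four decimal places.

Equating discounted utilities: u(80800) = δ·u(190049) ⇒ δ = u(80800)/u(190049).
Since u(x) = √x, δ = √(80800/190049) = 0.65204.

δ ≈ 0.6520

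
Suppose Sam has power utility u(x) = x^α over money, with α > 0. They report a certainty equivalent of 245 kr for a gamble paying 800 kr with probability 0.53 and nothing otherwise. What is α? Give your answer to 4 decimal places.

EU(lottery) = 0.53·800^α + 0.47·0 = 0.53·800^α.
Indifference: 245^α = 0.53·800^α, so (245/800)^α = 0.53.
Take logs: α = ln 0.53 / ln(245/800) ≈ 0.536508.

α ≈ 0.5365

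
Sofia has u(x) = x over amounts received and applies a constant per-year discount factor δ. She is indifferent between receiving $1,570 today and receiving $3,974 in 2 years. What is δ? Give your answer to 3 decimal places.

δ ≈ 0.629

Equating discounted utilities: u(1570) = δ^2·u(3974) ⇒ δ^2 = u(1570)/u(3974).
With u(x) = x: δ^2 = 1570/3974 = 0.39507.
Taking the square root: δ = 0.39507^(1/2) ≈ 0.629.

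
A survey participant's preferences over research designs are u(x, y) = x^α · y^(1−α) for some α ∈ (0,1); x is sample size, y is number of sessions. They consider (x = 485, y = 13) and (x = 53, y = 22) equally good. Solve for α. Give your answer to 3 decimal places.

Indifference: 485^α · 13^(1−α) = 53^α · 22^(1−α).
(485/53)^α = (22/13)^(1−α); take logs: α·ln(485/53) = (1−α)·ln(22/13), i.e. α·2.213857 = (1−α)·0.526093.
With A = 2.213857 and B = 0.526093: α·A = (1−α)·B, so α = B/(A+B) = 0.526093/2.739950 ≈ 0.192.

α ≈ 0.192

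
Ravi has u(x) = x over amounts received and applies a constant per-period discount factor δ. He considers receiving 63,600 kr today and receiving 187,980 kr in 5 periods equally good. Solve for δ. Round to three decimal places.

The payoff in 5 periods is discounted by δ^5, so u(63600) = δ^5·u(187980) and δ^5 = u(63600)/u(187980).
With u(x) = x: δ^5 = 63600/187980 = 0.33833.
Taking the 5th root: δ = 0.33833^(1/5) ≈ 0.805.

δ ≈ 0.805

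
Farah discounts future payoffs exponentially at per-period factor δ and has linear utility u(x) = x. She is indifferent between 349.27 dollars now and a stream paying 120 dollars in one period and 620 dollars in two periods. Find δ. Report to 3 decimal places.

Equating present values: 349.27 = 120δ + 620δ².
That is, 620δ² + 120δ − 349.27 = 0, a quadratic in δ.
δ = (−120 + √(120² + 4·620·349.27)) / (2·620) = (−120 + √880589.60) / 1240 ≈ 0.660.

δ ≈ 0.660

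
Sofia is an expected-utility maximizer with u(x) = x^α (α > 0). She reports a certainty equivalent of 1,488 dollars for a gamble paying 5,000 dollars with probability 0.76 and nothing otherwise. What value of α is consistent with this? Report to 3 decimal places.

Since u(0) = 0, the lottery's EU is 0.76·5000^α.
Equating: 1488^α = 0.76·5000^α, i.e. 0.2976^α = 0.76.
Taking logs: α·ln(1488/5000) = ln(0.76), so α = -0.274437 / -1.212005 ≈ 0.226.

α ≈ 0.226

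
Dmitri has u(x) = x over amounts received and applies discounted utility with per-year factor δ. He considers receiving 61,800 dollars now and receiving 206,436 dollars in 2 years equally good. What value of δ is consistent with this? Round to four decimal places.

δ ≈ 0.5471

The payoff in 2 years is discounted by δ^2, so u(61800) = δ^2·u(206436) and δ^2 = u(61800)/u(206436).
With u(x) = x: δ^2 = 61800/206436 = 0.29937.
Taking the square root: δ = 0.29937^(1/2) ≈ 0.5471.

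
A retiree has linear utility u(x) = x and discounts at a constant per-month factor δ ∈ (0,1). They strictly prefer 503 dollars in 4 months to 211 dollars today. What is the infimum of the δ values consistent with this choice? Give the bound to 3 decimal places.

δ > 0.805

Under u(x) = x this choice says 211 < δ^4·503.
Dividing by 503: δ^4 > 0.41948. Both sides are positive, so the 4th root keeps the direction.
δ > 0.41948^(1/4) = 0.805.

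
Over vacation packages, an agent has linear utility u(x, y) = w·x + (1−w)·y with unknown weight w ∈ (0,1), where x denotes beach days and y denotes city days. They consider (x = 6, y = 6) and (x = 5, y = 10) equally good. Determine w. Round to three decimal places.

w = 0.800

Indifference: w·6 + (1−w)·6 = w·5 + (1−w)·10.
w·(6−5) = (1−w)·(10−6), i.e. w·1 = (1−w)·4.
Hence w = 4/(1+4) = 4/5 = 0.800.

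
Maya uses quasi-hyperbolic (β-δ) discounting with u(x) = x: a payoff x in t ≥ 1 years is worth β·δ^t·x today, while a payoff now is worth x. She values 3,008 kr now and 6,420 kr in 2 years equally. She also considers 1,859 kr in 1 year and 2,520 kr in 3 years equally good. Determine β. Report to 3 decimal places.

From the later pair, β·δ^1·1859 = β·δ^3·2520; dividing through, δ^2 = 1859/2520 = 0.73770, so δ = 0.85889.
The first indifference: 3008 = β·δ^2·6420, so β = 3008/(δ^2·6420) = 3008/(0.73770·6420) ≈ 0.635.

β ≈ 0.635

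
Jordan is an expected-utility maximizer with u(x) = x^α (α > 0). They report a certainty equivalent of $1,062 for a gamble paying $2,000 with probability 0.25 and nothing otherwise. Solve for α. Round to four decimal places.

EU(lottery) = 0.25·2000^α + 0.75·0 = 0.25·2000^α.
Equating: 1062^α = 0.25·2000^α, i.e. 0.5310^α = 0.25.
Taking logs: α·ln(1062/2000) = ln(0.25), so α = -1.3862944 / -0.6329933 ≈ 2.1901.

α ≈ 2.1901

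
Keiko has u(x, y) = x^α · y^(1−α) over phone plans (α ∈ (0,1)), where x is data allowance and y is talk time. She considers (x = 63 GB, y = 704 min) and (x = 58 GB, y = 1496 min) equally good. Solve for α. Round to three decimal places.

α ≈ 0.901

Set the two utilities equal: 63^α·704^(1−α) = 58^α·1496^(1−α).
Rearrange to (63/58)^α = (1496/704)^(1−α) and take logs: α·0.082692 = (1−α)·0.753772.
So α/(1−α) = (0.753772)/(0.082692) = 9.115416, and α = 9.115416/10.115416 ≈ 0.901.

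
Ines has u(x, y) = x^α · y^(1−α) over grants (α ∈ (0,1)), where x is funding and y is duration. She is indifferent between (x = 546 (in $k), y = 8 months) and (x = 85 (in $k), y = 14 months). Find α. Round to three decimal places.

Indifference: 546^α · 8^(1−α) = 85^α · 14^(1−α).
Rearrange to (546/85)^α = (14/8)^(1−α) and take logs: α·1.859968 = (1−α)·0.559616.
With A = 1.859968 and B = 0.559616: α·A = (1−α)·B, so α = B/(A+B) = 0.559616/2.419584 ≈ 0.231.

α ≈ 0.231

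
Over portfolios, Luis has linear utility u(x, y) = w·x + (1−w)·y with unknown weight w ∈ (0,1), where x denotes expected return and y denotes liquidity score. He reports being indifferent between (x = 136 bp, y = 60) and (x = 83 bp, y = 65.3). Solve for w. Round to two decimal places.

w = 0.09

u(136,60) = u(83,65.3) means w·136 + (1−w)·60 = w·83 + (1−w)·65.3.
Collecting terms: w·53 = (1−w)·5.3.
The marginal rate of substitution is 5.3/53, so w = 5.3/(53+5.3) = 0.09.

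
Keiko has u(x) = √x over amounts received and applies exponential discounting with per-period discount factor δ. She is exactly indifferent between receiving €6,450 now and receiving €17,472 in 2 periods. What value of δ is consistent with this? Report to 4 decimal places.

Indifference means u(6450) = δ^2 · u(17472), so δ^2 = u(6450)/u(17472).
Since u(x) = √x, δ^2 = √(6450/17472) = 0.60759.
So δ = 0.60759^(1/2) ≈ 0.7795.

δ ≈ 0.7795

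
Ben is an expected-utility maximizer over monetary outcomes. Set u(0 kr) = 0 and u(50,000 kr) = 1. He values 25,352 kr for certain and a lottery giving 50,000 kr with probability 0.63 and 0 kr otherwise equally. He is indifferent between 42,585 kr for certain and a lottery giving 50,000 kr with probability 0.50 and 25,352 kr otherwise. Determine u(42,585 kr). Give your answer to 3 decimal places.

First, u(25,352 kr) = 0.63·u(50,000 kr) + 0.37·u(0 kr) = 0.63.
Then u(42,585 kr) = 0.50·u(50,000 kr) + 0.50·u(25,352 kr) = 0.50·1.00 + 0.50·0.63 = 0.8150.

0.815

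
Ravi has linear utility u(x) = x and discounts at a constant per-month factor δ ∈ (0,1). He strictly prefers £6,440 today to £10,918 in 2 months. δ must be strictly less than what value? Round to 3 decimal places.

δ < 0.768

The preference means 6440 > δ^2·10918.
Dividing by 10918: δ^2 < 0.58985. Both sides are positive, so the square root keeps the direction.
δ < (6440/10918)^(1/2) ≈ 0.768.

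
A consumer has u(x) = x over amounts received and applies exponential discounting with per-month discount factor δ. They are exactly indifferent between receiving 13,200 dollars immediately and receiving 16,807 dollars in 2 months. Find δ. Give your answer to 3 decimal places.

Indifference means u(13200) = δ^2 · u(16807), so δ^2 = u(13200)/u(16807).
With u(x) = x: δ^2 = 13200/16807 = 0.78539.
So δ = 0.78539^(1/2) ≈ 0.886.

δ ≈ 0.886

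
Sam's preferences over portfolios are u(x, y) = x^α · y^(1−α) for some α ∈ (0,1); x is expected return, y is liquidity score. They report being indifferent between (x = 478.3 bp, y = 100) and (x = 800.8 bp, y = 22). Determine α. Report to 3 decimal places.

Set the two utilities equal: 478.3^α·100^(1−α) = 800.8^α·22^(1−α).
Taking logs: α·ln 478.3 + (1−α)·ln 100 = α·ln 800.8 + (1−α)·ln 22, i.e. α·-0.515373 = (1−α)·-1.514128.
Thus α·(-2.029501) = -1.514128, so α = -1.514128/-2.029501 ≈ 0.746.

α ≈ 0.746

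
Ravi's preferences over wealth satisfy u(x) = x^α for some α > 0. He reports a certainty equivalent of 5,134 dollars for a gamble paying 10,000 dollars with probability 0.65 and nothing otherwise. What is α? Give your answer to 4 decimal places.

EU(lottery) = 0.65·10000^α + 0.35·0 = 0.65·10000^α.
Setting u(5134) equal to that: 5134^α = 0.65·10000^α ⇒ (5134/10000)^α = 0.65.
α = ln(0.65) / ln(5134/10000) = -0.4307829/-0.6667000 ≈ 0.6461.

α ≈ 0.6461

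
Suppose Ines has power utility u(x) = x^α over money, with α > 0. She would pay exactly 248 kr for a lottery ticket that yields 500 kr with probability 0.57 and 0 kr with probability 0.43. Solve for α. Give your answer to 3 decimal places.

Since u(0) = 0, the lottery's EU is 0.57·500^α.
Setting u(248) equal to that: 248^α = 0.57·500^α ⇒ (248/500)^α = 0.57.
Take logs: α = ln 0.57 / ln(248/500) ≈ 0.80168.

α ≈ 0.802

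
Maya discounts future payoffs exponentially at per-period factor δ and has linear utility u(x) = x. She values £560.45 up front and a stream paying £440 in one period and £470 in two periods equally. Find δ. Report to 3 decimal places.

The stream is worth 440δ + 470δ² today, so 440δ + 470δ² = 560.45.
So 470δ² + 440δ − 560.45 = 0.
δ = (−440 + √(440² + 4·470·560.45)) / (2·470) = (−440 + √1247246.00) / 940 ≈ 0.720.

δ ≈ 0.720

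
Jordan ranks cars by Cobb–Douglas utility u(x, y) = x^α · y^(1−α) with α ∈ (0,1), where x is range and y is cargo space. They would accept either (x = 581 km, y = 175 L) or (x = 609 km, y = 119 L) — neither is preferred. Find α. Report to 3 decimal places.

The Cobb–Douglas utilities coincide, so 581^α·175^(1−α) = 609^α·119^(1−α).
(581/609)^α = (119/175)^(1−α); take logs: α·ln(581/609) = (1−α)·ln(119/175), i.e. α·-0.047068 = (1−α)·-0.385662.
With A = -0.047068 and B = -0.385662: α·A = (1−α)·B, so α = B/(A+B) = -0.385662/-0.432730 ≈ 0.891.

α ≈ 0.891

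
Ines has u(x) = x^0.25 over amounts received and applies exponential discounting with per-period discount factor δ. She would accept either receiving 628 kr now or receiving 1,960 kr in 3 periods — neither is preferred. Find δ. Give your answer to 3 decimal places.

Equating discounted utilities: u(628) = δ^3·u(1960) ⇒ δ^3 = u(628)/u(1960).
With u(x) = x^0.25: δ^3 = 628^0.25/1960^0.25 = (628/1960)^0.25 = 0.75236.
So δ = 0.75236^(1/3) ≈ 0.910.

δ ≈ 0.910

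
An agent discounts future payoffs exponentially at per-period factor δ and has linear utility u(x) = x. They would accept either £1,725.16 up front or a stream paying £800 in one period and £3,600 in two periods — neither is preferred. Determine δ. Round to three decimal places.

δ ≈ 0.590

Present value of the stream is 800·δ + 3600·δ². Indifference gives 800δ + 3600δ² = 1725.16.
Rearranged: 3600δ² + 800δ − 1725.16 = 0.
δ = (−800 + √(800² + 4·3600·1725.16)) / (2·3600) = (−800 + √25482304.00) / 7200 ≈ 0.590.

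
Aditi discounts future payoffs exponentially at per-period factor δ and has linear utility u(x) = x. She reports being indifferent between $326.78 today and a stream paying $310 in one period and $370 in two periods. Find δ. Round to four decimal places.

Present value of the stream is 310·δ + 370·δ². Indifference gives 310δ + 370δ² = 326.78.
Rearranged: 370δ² + 310δ − 326.78 = 0.
By the quadratic formula (taking the positive root), δ = (−310 + √579734.40) / 740 ≈ 0.6100.

δ ≈ 0.6100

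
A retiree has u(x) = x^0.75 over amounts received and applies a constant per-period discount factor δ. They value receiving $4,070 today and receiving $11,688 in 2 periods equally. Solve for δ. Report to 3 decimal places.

The payoff in 2 periods is discounted by δ^2, so u(4070) = δ^2·u(11688) and δ^2 = u(4070)/u(11688).
Since u(x) = x^0.75, δ^2 = (4070/11688)^0.75 = 0.34822^0.75 = 0.45331.
So δ = 0.45331^(1/2) ≈ 0.673.

δ ≈ 0.673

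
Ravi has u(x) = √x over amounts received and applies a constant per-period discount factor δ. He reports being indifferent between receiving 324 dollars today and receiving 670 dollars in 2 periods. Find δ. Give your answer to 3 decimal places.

δ ≈ 0.834

Indifference means u(324) = δ^2 · u(670), so δ^2 = u(324)/u(670).
With u(x) = √x: δ^2 = √324/√670 = √(324/670) = 0.69540.
Hence δ = (0.69540)^(1/2) = 0.83391.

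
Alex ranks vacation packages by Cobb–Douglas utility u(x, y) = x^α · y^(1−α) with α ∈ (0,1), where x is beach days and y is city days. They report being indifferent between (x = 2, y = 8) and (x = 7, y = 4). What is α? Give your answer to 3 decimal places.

Set the two utilities equal: 2^α·8^(1−α) = 7^α·4^(1−α).
Taking logs: α·ln 2 + (1−α)·ln 8 = α·ln 7 + (1−α)·ln 4, i.e. α·-1.252763 = (1−α)·-0.693147.
Thus α·(-1.945910) = -0.693147, so α = -0.693147/-1.945910 ≈ 0.356.

α ≈ 0.356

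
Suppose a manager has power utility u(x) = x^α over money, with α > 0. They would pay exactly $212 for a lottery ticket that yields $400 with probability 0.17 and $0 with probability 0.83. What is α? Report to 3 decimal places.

α ≈ 2.791

Since u(0) = 0, the lottery's EU is 0.17·400^α.
Indifference: 212^α = 0.17·400^α, so (212/400)^α = 0.17.
Taking logs: α·ln(212/400) = ln(0.17), so α = -1.771957 / -0.634878 ≈ 2.791.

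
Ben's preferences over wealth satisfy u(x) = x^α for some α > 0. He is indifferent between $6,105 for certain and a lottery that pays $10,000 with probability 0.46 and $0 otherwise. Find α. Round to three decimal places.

α ≈ 1.574

The lottery's expected utility is 0.46·u(10000) + 0.54·u(0) = 0.46·10000^α (since u(0) = 0 for α > 0).
Indifference: 6105^α = 0.46·10000^α, so (6105/10000)^α = 0.46.
α = ln(0.46) / ln(6105/10000) = -0.776529/-0.493477 ≈ 1.574.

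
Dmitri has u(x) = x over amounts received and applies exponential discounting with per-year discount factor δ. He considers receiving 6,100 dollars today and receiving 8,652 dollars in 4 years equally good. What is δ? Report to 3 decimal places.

Indifference means u(6100) = δ^4 · u(8652), so δ^4 = u(6100)/u(8652).
With u(x) = x: δ^4 = 6100/8652 = 0.70504.
Hence δ = (0.70504)^(1/4) = 0.91633.

δ ≈ 0.916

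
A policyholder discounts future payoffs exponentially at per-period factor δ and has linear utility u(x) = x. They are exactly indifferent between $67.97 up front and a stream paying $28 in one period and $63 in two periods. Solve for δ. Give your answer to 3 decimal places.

δ ≈ 0.840

Equating present values: 67.97 = 28δ + 63δ².
Rearranged: 63δ² + 28δ − 67.97 = 0.
The positive root is δ = [−28 + √(28² + 4·63·67.97)] / (2·63) = (−28 + 133.837)/126 ≈ 0.840.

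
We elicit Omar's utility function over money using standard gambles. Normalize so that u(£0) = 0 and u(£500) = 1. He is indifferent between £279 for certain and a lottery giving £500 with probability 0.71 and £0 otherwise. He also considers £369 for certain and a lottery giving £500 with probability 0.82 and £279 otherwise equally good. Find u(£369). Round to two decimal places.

0.95

First, u(£279) = 0.71·u(£500) + 0.29·u(£0) = 0.71.
Chaining: u(£369) = 0.82·1.00 + 0.18·0.71 = 0.9478.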